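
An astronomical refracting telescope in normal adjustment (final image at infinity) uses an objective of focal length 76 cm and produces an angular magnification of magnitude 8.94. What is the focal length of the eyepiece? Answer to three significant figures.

8.50 cm

|M| = f_obj/f_eye, so f_eye = f_obj/|M| = 76/8.94 = 8.501 cm.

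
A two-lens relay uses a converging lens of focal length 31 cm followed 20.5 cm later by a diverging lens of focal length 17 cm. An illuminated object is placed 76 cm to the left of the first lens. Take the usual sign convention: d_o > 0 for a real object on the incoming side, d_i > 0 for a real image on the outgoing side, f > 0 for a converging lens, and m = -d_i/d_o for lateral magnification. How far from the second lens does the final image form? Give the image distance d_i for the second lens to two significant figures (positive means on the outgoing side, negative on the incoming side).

-36 cm

Lens 1: 1/d_i1 = 1/f_1 - 1/d_o1 = 1/31 - 1/76 = 0.01910 cm^-1, so d_i1 = 52.356 cm.
Since 52.356 cm > 20.5 cm, the first image lies past the second lens and serves as a virtual object: d_o2 = L - d_i1 = -31.856 cm.
Lens 2: 1/d_i2 = 1/f_2 - 1/d_o2 = 1/(-17) - 1/(-31.856) = -0.02743 cm^-1, so d_i2 = -36.454 cm.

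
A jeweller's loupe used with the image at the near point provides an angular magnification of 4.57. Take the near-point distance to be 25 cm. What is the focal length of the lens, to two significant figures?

7.0 cm

For the image at the near point, M = 1 + D/f.
f = D/(M - 1) = 25/(4.57 - 1) = 7.003 cm.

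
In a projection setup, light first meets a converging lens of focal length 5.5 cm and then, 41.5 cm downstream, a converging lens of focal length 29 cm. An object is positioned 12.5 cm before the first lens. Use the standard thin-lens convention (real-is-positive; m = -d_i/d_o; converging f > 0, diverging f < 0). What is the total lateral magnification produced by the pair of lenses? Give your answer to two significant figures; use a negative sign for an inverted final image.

8.5

Applying the thin-lens equation to the first lens, 1/5.5 = 1/12.5 + 1/d_i1, which gives d_i1 = 9.821 cm.
Its lateral magnification is m_1 = -d_i1/d_o1 = -(9.821)/12.5 = -0.7857.
Object distance for lens 2: d_o2 = 41.5 - 9.821 = 31.679 cm.
Applying the thin-lens equation again with f_2 = 29 cm and d_o2 = 31.679 cm gives d_i2 = 342.973 cm.
m_2 = -(342.973)/(31.679) = -10.8267.
The system's lateral magnification is m_1 m_2 = (-0.7857)(-10.8267) = 8.5067.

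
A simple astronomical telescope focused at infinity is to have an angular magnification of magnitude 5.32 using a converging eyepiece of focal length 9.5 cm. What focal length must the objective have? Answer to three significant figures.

|M| = f_obj/|f_eye|, so f_obj = |M| x |f_eye| = 5.32 x 9.5 = 50.540 cm.

50.5 cm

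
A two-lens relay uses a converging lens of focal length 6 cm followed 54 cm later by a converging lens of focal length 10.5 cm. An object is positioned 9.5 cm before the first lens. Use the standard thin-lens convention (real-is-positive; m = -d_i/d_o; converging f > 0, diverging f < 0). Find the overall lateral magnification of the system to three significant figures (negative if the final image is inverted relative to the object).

Lens 1: 1/d_i1 = 1/f_1 - 1/d_o1 = 1/6 - 1/9.5 = 0.06140 cm^-1, so d_i1 = 16.286 cm.
m_1 = -(16.286)/9.5 = -1.7143.
That image sits 37.714 cm in front of the second lens, so d_o2 = 37.714 cm.
Lens 2: 1/d_i2 = 1/f_2 - 1/d_o2 = 1/10.5 - 1/(37.714) = 0.06872 cm^-1, so d_i2 = 14.551 cm.
m_2 = -(14.551)/(37.714) = -0.3858.
The system's lateral magnification is m_1 m_2 = (-1.7143)(-0.3858) = 0.6614.

0.661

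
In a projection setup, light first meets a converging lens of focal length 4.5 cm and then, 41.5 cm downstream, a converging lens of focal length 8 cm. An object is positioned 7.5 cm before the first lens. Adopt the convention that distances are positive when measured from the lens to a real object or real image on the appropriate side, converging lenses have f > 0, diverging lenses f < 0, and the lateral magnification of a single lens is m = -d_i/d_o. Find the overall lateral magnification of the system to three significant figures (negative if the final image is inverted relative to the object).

Applying the thin-lens equation to the first lens, 1/4.5 = 1/7.5 + 1/d_i1, which gives d_i1 = 11.250 cm.
Its lateral magnification is m_1 = -d_i1/d_o1 = -(11.250)/7.5 = -1.5000.
The intermediate image is 11.250 cm to the right of lens 1, so d_o2 = L - d_i1 = 41.5 - 11.250 = 30.250 cm.
Applying the thin-lens equation again with f_2 = 8 cm and d_o2 = 30.250 cm gives d_i2 = 10.876 cm.
m_2 = -(10.876)/(30.250) = -0.3596.
Overall magnification: m = m_1 m_2 = 0.5393.

0.539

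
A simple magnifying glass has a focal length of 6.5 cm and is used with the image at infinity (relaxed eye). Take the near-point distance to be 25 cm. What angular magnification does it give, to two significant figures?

M = D/f = 25/6.5 = 3.846.

3.8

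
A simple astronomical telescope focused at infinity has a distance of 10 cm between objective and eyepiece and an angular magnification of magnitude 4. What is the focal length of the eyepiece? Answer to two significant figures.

2.0 cm

In normal adjustment the tube length equals f_obj + f_eye and |M| = f_obj/f_eye.
So f_obj = 4 f_eye and 4 f_eye + f_eye = 10 cm, giving f_eye = 10/5 = 2.000 cm and f_obj = 8.000 cm.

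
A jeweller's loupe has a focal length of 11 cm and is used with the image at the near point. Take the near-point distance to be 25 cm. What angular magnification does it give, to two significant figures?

M = 1 + D/f = 1 + 25/11 = 3.273.

3.3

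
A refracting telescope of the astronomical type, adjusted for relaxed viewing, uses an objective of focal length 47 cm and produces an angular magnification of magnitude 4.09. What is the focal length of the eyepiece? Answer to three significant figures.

|M| = f_obj/f_eye, so f_eye = f_obj/|M| = 47/4.09 = 11.491 cm.

11.5 cm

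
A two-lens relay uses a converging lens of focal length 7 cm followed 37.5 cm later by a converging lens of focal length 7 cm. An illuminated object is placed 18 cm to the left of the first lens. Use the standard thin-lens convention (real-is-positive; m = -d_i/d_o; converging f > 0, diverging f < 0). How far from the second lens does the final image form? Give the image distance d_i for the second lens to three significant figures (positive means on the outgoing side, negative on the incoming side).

Applying the thin-lens equation to the first lens, 1/7 = 1/18 + 1/d_i1, which gives d_i1 = 11.455 cm.
That image sits 26.045 cm in front of the second lens, so d_o2 = 26.045 cm.
Applying the thin-lens equation again with f_2 = 7 cm and d_o2 = 26.045 cm gives d_i2 = 9.573 cm.

9.57 cm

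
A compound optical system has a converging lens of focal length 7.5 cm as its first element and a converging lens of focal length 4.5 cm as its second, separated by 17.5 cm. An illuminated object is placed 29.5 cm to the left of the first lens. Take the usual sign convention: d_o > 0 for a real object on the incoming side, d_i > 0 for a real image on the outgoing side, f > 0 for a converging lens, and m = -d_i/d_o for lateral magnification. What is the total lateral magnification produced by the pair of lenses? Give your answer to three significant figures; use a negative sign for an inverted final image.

First lens: d_i1 = 1/(1/7.5 - 1/29.5) = 10.057 cm.
m_1 = -(10.057)/29.5 = -0.3409.
That image sits 7.443 cm in front of the second lens, so d_o2 = 7.443 cm.
Second lens: d_i2 = 1/(1/4.5 - 1/(7.443)) = 11.380 cm.
m_2 = -(11.380)/(7.443) = -1.5290.
Overall magnification: m = m_1 m_2 = 0.5212.

0.521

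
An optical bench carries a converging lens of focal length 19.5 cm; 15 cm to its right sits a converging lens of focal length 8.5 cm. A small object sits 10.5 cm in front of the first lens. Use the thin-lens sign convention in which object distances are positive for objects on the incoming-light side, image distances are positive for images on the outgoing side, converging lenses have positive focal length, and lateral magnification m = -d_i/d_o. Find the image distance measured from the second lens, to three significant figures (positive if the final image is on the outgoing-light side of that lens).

Applying the thin-lens equation to the first lens, 1/19.5 = 1/10.5 + 1/d_i1, which gives d_i1 = -22.750 cm.
With d_i1 < 0 the first image is virtual and lies on the object side; the object distance for lens 2 is d_o2 = 15 - (-22.750) = 37.750 cm.
Applying the thin-lens equation again with f_2 = 8.5 cm and d_o2 = 37.750 cm gives d_i2 = 10.970 cm.

11.0 cm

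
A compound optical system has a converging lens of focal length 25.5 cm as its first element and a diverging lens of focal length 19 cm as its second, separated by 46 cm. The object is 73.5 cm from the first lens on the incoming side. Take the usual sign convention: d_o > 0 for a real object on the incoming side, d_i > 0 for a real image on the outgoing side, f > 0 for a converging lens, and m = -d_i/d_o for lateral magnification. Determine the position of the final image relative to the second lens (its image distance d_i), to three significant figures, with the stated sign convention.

-5.09 cm

Applying the thin-lens equation to the first lens, 1/25.5 = 1/73.5 + 1/d_i1, which gives d_i1 = 39.047 cm.
That image sits 6.953 cm in front of the second lens, so d_o2 = 6.953 cm.
Applying the thin-lens equation again with f_2 = -19 cm and d_o2 = 6.953 cm gives d_i2 = -5.090 cm.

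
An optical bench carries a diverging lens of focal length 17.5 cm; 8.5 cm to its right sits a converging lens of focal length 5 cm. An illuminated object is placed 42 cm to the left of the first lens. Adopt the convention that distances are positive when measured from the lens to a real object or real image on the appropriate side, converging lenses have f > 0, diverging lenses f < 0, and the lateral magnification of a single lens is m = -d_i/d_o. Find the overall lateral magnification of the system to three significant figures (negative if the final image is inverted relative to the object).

First lens: d_i1 = 1/(1/(-17.5) - 1/42) = -12.353 cm.
m_1 = -(-12.353)/42 = 0.2941.
The intermediate image is virtual, 12.353 cm to the left of lens 1, so d_o2 = L - d_i1 = 8.5 - (-12.353) = 20.853 cm.
Second lens: d_i2 = 1/(1/5 - 1/(20.853)) = 6.577 cm.
m_2 = -(6.577)/(20.853) = -0.3154.
Overall magnification: m = m_1 m_2 = -0.0928.

-0.0928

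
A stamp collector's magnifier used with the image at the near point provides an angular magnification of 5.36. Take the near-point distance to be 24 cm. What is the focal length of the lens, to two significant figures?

For the image at the near point, M = 1 + D/f.
f = D/(M - 1) = 24/(5.36 - 1) = 5.505 cm.

5.5 cm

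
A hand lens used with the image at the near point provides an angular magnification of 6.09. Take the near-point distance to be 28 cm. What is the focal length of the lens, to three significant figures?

For the image at the near point, M = 1 + D/f.
f = D/(M - 1) = 28/(6.09 - 1) = 5.501 cm.

5.50 cm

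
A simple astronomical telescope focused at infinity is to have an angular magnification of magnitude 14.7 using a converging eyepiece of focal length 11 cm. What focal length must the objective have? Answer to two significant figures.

160 cm

|M| = f_obj/|f_eye|, so f_obj = |M| x |f_eye| = 14.7 x 11 = 161.700 cm.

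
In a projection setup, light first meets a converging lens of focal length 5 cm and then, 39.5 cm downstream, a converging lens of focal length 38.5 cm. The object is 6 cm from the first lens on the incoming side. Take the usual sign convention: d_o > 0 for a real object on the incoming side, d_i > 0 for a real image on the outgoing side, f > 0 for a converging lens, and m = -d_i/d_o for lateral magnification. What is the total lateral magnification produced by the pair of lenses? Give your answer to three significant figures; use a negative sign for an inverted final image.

-6.64

First lens: d_i1 = 1/(1/5 - 1/6) = 30.000 cm.
m_1 = -(30.000)/6 = -5.0000.
That image sits 9.500 cm in front of the second lens, so d_o2 = 9.500 cm.
Second lens: d_i2 = 1/(1/38.5 - 1/(9.500)) = -12.612 cm.
m_2 = -(-12.612)/(9.500) = 1.3276.
The system's lateral magnification is m_1 m_2 = (-5.0000)(1.3276) = -6.6379.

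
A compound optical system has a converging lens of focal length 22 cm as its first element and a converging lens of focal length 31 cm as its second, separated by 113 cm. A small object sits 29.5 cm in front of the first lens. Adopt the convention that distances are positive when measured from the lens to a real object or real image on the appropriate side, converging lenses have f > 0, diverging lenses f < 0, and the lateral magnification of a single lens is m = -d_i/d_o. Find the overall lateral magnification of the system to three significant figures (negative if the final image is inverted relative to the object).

First lens: d_i1 = 1/(1/22 - 1/29.5) = 86.533 cm.
m_1 = -(86.533)/29.5 = -2.9333.
Object distance for lens 2: d_o2 = 113 - 86.533 = 26.467 cm.
Second lens: d_i2 = 1/(1/31 - 1/(26.467)) = -180.985 cm.
m_2 = -(-180.985)/(26.467) = 6.8382.
The system's lateral magnification is m_1 m_2 = (-2.9333)(6.8382) = -20.0588.

-20.1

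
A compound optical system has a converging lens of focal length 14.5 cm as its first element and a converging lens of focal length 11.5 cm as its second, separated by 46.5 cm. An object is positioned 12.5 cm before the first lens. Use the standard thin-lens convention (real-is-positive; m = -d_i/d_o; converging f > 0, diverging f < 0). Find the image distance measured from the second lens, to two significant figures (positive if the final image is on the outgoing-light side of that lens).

Applying the thin-lens equation to the first lens, 1/14.5 = 1/12.5 + 1/d_i1, which gives d_i1 = -90.625 cm.
With d_i1 < 0 the first image is virtual and lies on the object side; the object distance for lens 2 is d_o2 = 46.5 - (-90.625) = 137.125 cm.
Applying the thin-lens equation again with f_2 = 11.5 cm and d_o2 = 137.125 cm gives d_i2 = 12.553 cm.

13 cm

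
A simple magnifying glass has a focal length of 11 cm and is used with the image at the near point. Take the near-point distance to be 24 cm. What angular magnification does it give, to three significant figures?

3.18

M = 1 + D/f = 1 + 24/11 = 3.182.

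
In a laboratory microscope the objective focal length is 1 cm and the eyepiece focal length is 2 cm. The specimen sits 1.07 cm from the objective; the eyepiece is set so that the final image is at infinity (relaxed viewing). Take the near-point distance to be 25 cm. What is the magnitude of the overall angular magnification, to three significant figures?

Objective: 1/d_i = 1/f_obj - 1/d_o = 1/1 - 1/1.07 = 0.06542 cm^-1, so d_i = 15.286 cm.
m_obj = -d_i/d_o = -15.286/1.07 = -14.286.
Eyepiece angular magnification (image at infinity): M_eye = D/f_e = 25/2 = 12.500.
Overall M = m_obj x M_eye = (-14.286)(12.500) = -178.57.
|M| = 178.57.

179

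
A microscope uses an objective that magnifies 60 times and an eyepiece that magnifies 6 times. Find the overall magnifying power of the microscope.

360

The overall magnification of a compound microscope is the product of the objective and eyepiece magnifications:
M = M_obj x M_eye = 60 x 6 = 360.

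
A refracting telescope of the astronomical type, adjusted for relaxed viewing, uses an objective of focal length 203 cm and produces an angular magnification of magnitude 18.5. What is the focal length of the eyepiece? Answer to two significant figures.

11 cm

|M| = f_obj/f_eye, so f_eye = f_obj/|M| = 203/18.5 = 10.973 cm.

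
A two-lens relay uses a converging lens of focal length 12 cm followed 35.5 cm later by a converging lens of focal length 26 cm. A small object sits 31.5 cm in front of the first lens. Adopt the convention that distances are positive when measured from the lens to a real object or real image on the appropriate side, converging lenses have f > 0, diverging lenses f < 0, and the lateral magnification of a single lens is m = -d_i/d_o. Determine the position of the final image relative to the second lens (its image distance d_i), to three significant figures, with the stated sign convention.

Lens 1: 1/d_i1 = 1/f_1 - 1/d_o1 = 1/12 - 1/31.5 = 0.05159 cm^-1, so d_i1 = 19.385 cm.
Object distance for lens 2: d_o2 = 35.5 - 19.385 = 16.115 cm.
Lens 2: 1/d_i2 = 1/f_2 - 1/d_o2 = 1/26 - 1/(16.115) = -0.02359 cm^-1, so d_i2 = -42.389 cm.

-42.4 cm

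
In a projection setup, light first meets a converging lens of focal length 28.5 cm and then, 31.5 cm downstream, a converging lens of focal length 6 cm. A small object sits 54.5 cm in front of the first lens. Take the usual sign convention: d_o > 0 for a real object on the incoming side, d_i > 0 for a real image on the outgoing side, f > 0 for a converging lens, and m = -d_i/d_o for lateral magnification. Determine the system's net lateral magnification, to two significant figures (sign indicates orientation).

-0.19

Lens 1: 1/d_i1 = 1/f_1 - 1/d_o1 = 1/28.5 - 1/54.5 = 0.01674 cm^-1, so d_i1 = 59.740 cm.
m_1 = -(59.740)/54.5 = -1.0962.
Since 59.740 cm > 31.5 cm, the first image lies past the second lens and serves as a virtual object: d_o2 = L - d_i1 = -28.240 cm.
Lens 2: 1/d_i2 = 1/f_2 - 1/d_o2 = 1/6 - 1/(-28.240) = 0.20208 cm^-1, so d_i2 = 4.949 cm.
m_2 = -(4.949)/(-28.240) = 0.1752.
Total m = m_1 x m_2 = (-1.0962)(0.1752) = -0.1921.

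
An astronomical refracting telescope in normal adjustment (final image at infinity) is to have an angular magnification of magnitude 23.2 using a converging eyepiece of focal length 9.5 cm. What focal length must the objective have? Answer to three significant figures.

|M| = f_obj/|f_eye|, so f_obj = |M| x |f_eye| = 23.2 x 9.5 = 220.400 cm.

220 cm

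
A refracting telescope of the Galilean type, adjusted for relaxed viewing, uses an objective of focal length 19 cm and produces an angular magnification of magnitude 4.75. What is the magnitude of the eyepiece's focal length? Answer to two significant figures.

4.0 cm

|M| = f_obj/|f_eye|, so |f_eye| = f_obj/|M| = 19/4.75 = 4.000 cm.
(The eyepiece is diverging, so its signed focal length is -4.000 cm.)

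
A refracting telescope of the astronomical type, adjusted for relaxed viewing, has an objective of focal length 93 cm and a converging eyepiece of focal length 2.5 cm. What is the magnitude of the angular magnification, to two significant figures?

|M| = f_obj/|f_eye| = 93/2.5 = 37.200.

37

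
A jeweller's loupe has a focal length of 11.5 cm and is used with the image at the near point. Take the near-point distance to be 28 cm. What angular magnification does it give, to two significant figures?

M = 1 + D/f = 1 + 28/11.5 = 3.435.

3.4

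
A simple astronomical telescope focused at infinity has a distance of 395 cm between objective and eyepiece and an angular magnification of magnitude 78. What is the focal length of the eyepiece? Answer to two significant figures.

In normal adjustment the tube length equals f_obj + f_eye and |M| = f_obj/f_eye.
So f_obj = 78 f_eye and 78 f_eye + f_eye = 395 cm, giving f_eye = 395/79 = 5.000 cm and f_obj = 390.000 cm.

5.0 cm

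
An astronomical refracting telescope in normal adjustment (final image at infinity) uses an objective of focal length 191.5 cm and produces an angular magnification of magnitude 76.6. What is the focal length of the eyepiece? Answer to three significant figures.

2.50 cm

|M| = f_obj/f_eye, so f_eye = f_obj/|M| = 191.5/76.6 = 2.500 cm.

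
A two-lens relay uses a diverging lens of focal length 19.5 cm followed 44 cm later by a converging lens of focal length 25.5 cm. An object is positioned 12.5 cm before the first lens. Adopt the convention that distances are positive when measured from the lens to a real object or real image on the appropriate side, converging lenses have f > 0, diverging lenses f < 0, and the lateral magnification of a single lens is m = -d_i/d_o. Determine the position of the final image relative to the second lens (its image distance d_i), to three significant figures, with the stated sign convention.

50.4 cm

Applying the thin-lens equation to the first lens, 1/(-19.5) = 1/12.5 + 1/d_i1, which gives d_i1 = -7.617 cm.
With d_i1 < 0 the first image is virtual and lies on the object side; the object distance for lens 2 is d_o2 = 44 - (-7.617) = 51.617 cm.
Applying the thin-lens equation again with f_2 = 25.5 cm and d_o2 = 51.617 cm gives d_i2 = 50.397 cm.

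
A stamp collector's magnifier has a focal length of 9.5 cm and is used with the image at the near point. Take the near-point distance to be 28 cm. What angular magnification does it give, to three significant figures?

3.95

M = 1 + D/f = 1 + 28/9.5 = 3.947.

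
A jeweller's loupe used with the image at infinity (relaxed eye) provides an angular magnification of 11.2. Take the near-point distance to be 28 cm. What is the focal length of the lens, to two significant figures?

For the image at infinity, M = D/f.
f = D/M = 28/11.2 = 2.500 cm.

2.5 cm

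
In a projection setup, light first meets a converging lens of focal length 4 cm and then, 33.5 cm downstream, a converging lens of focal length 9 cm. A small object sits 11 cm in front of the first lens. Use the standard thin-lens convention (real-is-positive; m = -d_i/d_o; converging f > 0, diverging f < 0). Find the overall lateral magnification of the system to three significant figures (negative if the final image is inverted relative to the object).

0.282

First lens: d_i1 = 1/(1/4 - 1/11) = 6.286 cm.
m_1 = -(6.286)/11 = -0.5714.
The intermediate image is 6.286 cm to the right of lens 1, so d_o2 = L - d_i1 = 33.5 - 6.286 = 27.214 cm.
Second lens: d_i2 = 1/(1/9 - 1/(27.214)) = 13.447 cm.
m_2 = -(13.447)/(27.214) = -0.4941.
The system's lateral magnification is m_1 m_2 = (-0.5714)(-0.4941) = 0.2824.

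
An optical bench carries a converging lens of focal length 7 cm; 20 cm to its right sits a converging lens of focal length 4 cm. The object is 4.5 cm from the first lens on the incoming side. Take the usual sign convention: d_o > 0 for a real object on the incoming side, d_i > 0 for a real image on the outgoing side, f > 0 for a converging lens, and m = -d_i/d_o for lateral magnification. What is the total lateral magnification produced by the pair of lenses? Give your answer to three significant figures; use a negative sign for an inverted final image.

Applying the thin-lens equation to the first lens, 1/7 = 1/4.5 + 1/d_i1, which gives d_i1 = -12.600 cm.
Its lateral magnification is m_1 = -d_i1/d_o1 = -(-12.600)/4.5 = 2.8000.
The intermediate image is virtual, 12.600 cm to the left of lens 1, so d_o2 = L - d_i1 = 20 - (-12.600) = 32.600 cm.
Applying the thin-lens equation again with f_2 = 4 cm and d_o2 = 32.600 cm gives d_i2 = 4.559 cm.
m_2 = -(4.559)/(32.600) = -0.1399.
Overall magnification: m = m_1 m_2 = -0.3916.

-0.392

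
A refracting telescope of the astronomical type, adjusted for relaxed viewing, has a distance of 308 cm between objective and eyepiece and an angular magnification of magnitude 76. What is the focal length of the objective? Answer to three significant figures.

In normal adjustment the tube length equals f_obj + f_eye and |M| = f_obj/f_eye.
So f_obj = 76 f_eye and 76 f_eye + f_eye = 308 cm, giving f_eye = 308/77 = 4.000 cm and f_obj = 304.000 cm.

304 cm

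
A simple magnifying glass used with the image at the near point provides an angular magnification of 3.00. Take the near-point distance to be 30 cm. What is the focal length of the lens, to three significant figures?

For the image at the near point, M = 1 + D/f.
f = D/(M - 1) = 30/(3.0 - 1) = 15.000 cm.

15.0 cm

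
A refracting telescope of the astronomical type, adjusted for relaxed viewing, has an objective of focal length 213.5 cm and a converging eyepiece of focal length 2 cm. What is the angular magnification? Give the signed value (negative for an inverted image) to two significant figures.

M = -f_obj/f_eye = -213.5/(2) = -106.750.

-110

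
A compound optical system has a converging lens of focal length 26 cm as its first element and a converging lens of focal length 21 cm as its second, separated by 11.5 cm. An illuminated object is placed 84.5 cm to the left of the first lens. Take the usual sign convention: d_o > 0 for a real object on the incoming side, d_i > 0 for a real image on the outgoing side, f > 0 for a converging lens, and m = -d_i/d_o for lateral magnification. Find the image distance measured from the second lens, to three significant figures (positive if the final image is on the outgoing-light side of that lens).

First lens: d_i1 = 1/(1/26 - 1/84.5) = 37.556 cm.
Since 37.556 cm > 11.5 cm, the first image lies past the second lens and serves as a virtual object: d_o2 = L - d_i1 = -26.056 cm.
Second lens: d_i2 = 1/(1/21 - 1/(-26.056)) = 11.628 cm.

11.6 cm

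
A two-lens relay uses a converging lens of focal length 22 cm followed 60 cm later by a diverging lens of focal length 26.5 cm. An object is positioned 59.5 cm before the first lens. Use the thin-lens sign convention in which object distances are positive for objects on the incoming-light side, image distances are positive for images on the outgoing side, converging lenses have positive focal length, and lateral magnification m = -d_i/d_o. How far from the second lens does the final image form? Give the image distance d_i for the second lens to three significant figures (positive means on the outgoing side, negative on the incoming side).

Lens 1: 1/d_i1 = 1/f_1 - 1/d_o1 = 1/22 - 1/59.5 = 0.02865 cm^-1, so d_i1 = 34.907 cm.
The intermediate image is 34.907 cm to the right of lens 1, so d_o2 = L - d_i1 = 60 - 34.907 = 25.093 cm.
Lens 2: 1/d_i2 = 1/f_2 - 1/d_o2 = 1/(-26.5) - 1/(25.093) = -0.07759 cm^-1, so d_i2 = -12.889 cm.

-12.9 cm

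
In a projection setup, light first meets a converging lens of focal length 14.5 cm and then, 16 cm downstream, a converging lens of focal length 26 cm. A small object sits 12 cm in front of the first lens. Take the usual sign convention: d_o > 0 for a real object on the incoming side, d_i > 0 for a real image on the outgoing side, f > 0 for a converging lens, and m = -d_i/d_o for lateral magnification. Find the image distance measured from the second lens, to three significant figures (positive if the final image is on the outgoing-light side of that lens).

37.3 cm

Lens 1: 1/d_i1 = 1/f_1 - 1/d_o1 = 1/14.5 - 1/12 = -0.01437 cm^-1, so d_i1 = -69.600 cm.
With d_i1 < 0 the first image is virtual and lies on the object side; the object distance for lens 2 is d_o2 = 16 - (-69.600) = 85.600 cm.
Lens 2: 1/d_i2 = 1/f_2 - 1/d_o2 = 1/26 - 1/(85.600) = 0.02678 cm^-1, so d_i2 = 37.342 cm.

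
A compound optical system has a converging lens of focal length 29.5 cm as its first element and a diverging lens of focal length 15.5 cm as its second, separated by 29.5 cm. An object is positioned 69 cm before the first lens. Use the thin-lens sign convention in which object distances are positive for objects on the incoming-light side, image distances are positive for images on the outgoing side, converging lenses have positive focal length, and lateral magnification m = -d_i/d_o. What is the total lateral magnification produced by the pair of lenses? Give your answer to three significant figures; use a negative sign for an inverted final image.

Applying the thin-lens equation to the first lens, 1/29.5 = 1/69 + 1/d_i1, which gives d_i1 = 51.532 cm.
Its lateral magnification is m_1 = -d_i1/d_o1 = -(51.532)/69 = -0.7468.
Since 51.532 cm > 29.5 cm, the first image lies past the second lens and serves as a virtual object: d_o2 = L - d_i1 = -22.032 cm.
Applying the thin-lens equation again with f_2 = -15.5 cm and d_o2 = -22.032 cm gives d_i2 = -52.282 cm.
m_2 = -(-52.282)/(-22.032) = -2.3731.
Overall magnification: m = m_1 m_2 = 1.7723.

1.77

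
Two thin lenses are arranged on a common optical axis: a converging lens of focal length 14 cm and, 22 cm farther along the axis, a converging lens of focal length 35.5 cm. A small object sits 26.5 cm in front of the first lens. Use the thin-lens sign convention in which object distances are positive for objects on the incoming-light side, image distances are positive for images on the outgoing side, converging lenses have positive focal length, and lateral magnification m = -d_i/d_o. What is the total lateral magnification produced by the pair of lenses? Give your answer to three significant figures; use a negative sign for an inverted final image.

-0.921

Applying the thin-lens equation to the first lens, 1/14 = 1/26.5 + 1/d_i1, which gives d_i1 = 29.680 cm.
Its lateral magnification is m_1 = -d_i1/d_o1 = -(29.680)/26.5 = -1.1200.
Since 29.680 cm > 22 cm, the first image lies past the second lens and serves as a virtual object: d_o2 = L - d_i1 = -7.680 cm.
Applying the thin-lens equation again with f_2 = 35.5 cm and d_o2 = -7.680 cm gives d_i2 = 6.314 cm.
m_2 = -(6.314)/(-7.680) = 0.8221.
The system's lateral magnification is m_1 m_2 = (-1.1200)(0.8221) = -0.9208.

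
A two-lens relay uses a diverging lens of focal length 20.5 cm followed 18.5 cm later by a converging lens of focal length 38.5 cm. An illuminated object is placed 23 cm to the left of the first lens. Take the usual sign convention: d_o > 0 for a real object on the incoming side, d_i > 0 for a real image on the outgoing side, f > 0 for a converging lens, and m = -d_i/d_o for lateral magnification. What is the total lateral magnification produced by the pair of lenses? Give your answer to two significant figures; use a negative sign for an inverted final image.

2.0

Lens 1: 1/d_i1 = 1/f_1 - 1/d_o1 = 1/(-20.5) - 1/23 = -0.09226 cm^-1, so d_i1 = -10.839 cm.
m_1 = -(-10.839)/23 = 0.4713.
With d_i1 < 0 the first image is virtual and lies on the object side; the object distance for lens 2 is d_o2 = 18.5 - (-10.839) = 29.339 cm.
Lens 2: 1/d_i2 = 1/f_2 - 1/d_o2 = 1/38.5 - 1/(29.339) = -0.00811 cm^-1, so d_i2 = -123.301 cm.
m_2 = -(-123.301)/(29.339) = 4.2026.
Total m = m_1 x m_2 = (0.4713)(4.2026) = 1.9806.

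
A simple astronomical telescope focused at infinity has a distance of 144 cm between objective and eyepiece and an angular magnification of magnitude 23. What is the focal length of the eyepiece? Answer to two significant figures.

In normal adjustment the tube length equals f_obj + f_eye and |M| = f_obj/f_eye.
So f_obj = 23 f_eye and 23 f_eye + f_eye = 144 cm, giving f_eye = 144/24 = 6.000 cm and f_obj = 138.000 cm.

6.0 cm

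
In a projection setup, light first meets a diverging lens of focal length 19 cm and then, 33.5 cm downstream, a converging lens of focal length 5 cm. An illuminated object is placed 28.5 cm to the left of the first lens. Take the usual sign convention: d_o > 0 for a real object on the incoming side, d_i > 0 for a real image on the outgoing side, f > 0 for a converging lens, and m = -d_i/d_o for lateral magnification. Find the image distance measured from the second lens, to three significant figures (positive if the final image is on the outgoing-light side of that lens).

Lens 1: 1/d_i1 = 1/f_1 - 1/d_o1 = 1/(-19) - 1/28.5 = -0.08772 cm^-1, so d_i1 = -11.400 cm.
With d_i1 < 0 the first image is virtual and lies on the object side; the object distance for lens 2 is d_o2 = 33.5 - (-11.400) = 44.900 cm.
Lens 2: 1/d_i2 = 1/f_2 - 1/d_o2 = 1/5 - 1/(44.900) = 0.17773 cm^-1, so d_i2 = 5.627 cm.

5.63 cm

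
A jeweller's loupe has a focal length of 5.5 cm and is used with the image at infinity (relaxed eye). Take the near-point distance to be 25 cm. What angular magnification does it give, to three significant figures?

M = D/f = 25/5.5 = 4.545.

4.55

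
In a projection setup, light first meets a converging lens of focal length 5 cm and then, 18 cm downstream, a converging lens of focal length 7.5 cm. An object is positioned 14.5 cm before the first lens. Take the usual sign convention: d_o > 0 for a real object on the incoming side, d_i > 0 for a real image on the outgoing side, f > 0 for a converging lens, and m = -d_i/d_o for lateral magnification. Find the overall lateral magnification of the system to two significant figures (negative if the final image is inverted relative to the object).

Applying the thin-lens equation to the first lens, 1/5 = 1/14.5 + 1/d_i1, which gives d_i1 = 7.632 cm.
Its lateral magnification is m_1 = -d_i1/d_o1 = -(7.632)/14.5 = -0.5263.
The intermediate image is 7.632 cm to the right of lens 1, so d_o2 = L - d_i1 = 18 - 7.632 = 10.368 cm.
Applying the thin-lens equation again with f_2 = 7.5 cm and d_o2 = 10.368 cm gives d_i2 = 27.110 cm.
m_2 = -(27.110)/(10.368) = -2.6147.
Overall magnification: m = m_1 m_2 = 1.3761.

1.4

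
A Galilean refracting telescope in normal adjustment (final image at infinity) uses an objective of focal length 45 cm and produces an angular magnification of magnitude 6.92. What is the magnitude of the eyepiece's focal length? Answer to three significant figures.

6.50 cm

|M| = f_obj/|f_eye|, so |f_eye| = f_obj/|M| = 45/6.92 = 6.503 cm.
(The eyepiece is diverging, so its signed focal length is -6.503 cm.)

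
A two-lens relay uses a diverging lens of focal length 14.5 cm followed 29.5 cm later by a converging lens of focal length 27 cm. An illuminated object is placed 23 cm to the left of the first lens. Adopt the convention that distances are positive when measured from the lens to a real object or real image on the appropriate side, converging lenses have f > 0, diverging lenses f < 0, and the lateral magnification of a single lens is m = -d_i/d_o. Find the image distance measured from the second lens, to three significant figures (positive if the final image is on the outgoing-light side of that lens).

Lens 1: 1/d_i1 = 1/f_1 - 1/d_o1 = 1/(-14.5) - 1/23 = -0.11244 cm^-1, so d_i1 = -8.893 cm.
The intermediate image is virtual, 8.893 cm to the left of lens 1, so d_o2 = L - d_i1 = 29.5 - (-8.893) = 38.393 cm.
Lens 2: 1/d_i2 = 1/f_2 - 1/d_o2 = 1/27 - 1/(38.393) = 0.01099 cm^-1, so d_i2 = 90.985 cm.

91.0 cm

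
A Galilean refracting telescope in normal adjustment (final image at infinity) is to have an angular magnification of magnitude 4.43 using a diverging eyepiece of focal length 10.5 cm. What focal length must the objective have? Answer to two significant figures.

|M| = f_obj/|f_eye|, so f_obj = |M| x |f_eye| = 4.43 x 10.5 = 46.515 cm.

47 cm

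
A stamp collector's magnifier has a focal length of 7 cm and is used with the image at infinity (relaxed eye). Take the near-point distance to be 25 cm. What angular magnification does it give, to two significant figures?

M = D/f = 25/7 = 3.571.

3.6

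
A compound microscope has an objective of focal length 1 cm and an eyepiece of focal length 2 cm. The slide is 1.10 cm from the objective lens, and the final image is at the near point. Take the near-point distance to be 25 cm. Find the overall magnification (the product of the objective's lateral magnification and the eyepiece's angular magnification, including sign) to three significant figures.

Objective: 1/d_i = 1/f_obj - 1/d_o = 1/1 - 1/1.10 = 0.09091 cm^-1, so d_i = 11.000 cm.
m_obj = -d_i/d_o = -11.000/1.10 = -10.000.
Eyepiece angular magnification (image at near point): M_eye = 1 + D/f_e = 1 + 25/2 = 13.500.
Overall M = m_obj x M_eye = (-10.000)(13.500) = -135.00.

-135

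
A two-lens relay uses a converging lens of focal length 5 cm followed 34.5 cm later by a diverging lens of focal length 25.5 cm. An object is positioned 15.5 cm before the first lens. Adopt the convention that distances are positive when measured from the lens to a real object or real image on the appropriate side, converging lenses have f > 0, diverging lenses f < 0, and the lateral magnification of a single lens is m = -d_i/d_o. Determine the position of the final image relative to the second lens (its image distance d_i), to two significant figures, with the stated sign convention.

-13 cm

Lens 1: 1/d_i1 = 1/f_1 - 1/d_o1 = 1/5 - 1/15.5 = 0.13548 cm^-1, so d_i1 = 7.381 cm.
The intermediate image is 7.381 cm to the right of lens 1, so d_o2 = L - d_i1 = 34.5 - 7.381 = 27.119 cm.
Lens 2: 1/d_i2 = 1/f_2 - 1/d_o2 = 1/(-25.5) - 1/(27.119) = -0.07609 cm^-1, so d_i2 = -13.142 cm.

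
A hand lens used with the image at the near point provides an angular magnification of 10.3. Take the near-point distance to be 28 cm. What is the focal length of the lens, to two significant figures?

For the image at the near point, M = 1 + D/f.
f = D/(M - 1) = 28/(10.3 - 1) = 3.011 cm.

3.0 cm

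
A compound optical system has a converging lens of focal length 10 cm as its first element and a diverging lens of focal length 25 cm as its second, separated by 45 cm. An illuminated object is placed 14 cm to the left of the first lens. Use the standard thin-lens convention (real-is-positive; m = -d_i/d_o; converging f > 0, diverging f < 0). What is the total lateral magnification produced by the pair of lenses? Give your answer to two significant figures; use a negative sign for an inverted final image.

Lens 1: 1/d_i1 = 1/f_1 - 1/d_o1 = 1/10 - 1/14 = 0.02857 cm^-1, so d_i1 = 35.000 cm.
m_1 = -(35.000)/14 = -2.5000.
That image sits 10.000 cm in front of the second lens, so d_o2 = 10.000 cm.
Lens 2: 1/d_i2 = 1/f_2 - 1/d_o2 = 1/(-25) - 1/(10.000) = -0.14000 cm^-1, so d_i2 = -7.143 cm.
m_2 = -(-7.143)/(10.000) = 0.7143.
The system's lateral magnification is m_1 m_2 = (-2.5000)(0.7143) = -1.7857.

-1.8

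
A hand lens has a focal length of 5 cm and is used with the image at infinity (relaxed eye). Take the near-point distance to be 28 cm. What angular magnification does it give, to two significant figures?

M = D/f = 28/5 = 5.600.

5.6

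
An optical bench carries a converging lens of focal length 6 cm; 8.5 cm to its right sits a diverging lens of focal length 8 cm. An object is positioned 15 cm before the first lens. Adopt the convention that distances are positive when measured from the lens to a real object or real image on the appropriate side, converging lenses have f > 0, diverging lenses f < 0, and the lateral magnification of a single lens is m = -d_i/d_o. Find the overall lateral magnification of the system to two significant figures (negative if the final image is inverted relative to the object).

Lens 1: 1/d_i1 = 1/f_1 - 1/d_o1 = 1/6 - 1/15 = 0.10000 cm^-1, so d_i1 = 10.000 cm.
m_1 = -(10.000)/15 = -0.6667.
This image would form 10.000 cm past lens 1, i.e. 1.500 cm beyond lens 2, so it is a virtual object for lens 2: d_o2 = 8.5 - 10.000 = -1.500 cm.
Lens 2: 1/d_i2 = 1/f_2 - 1/d_o2 = 1/(-8) - 1/(-1.500) = 0.54167 cm^-1, so d_i2 = 1.846 cm.
m_2 = -(1.846)/(-1.500) = 1.2308.
Overall magnification: m = m_1 m_2 = -0.8205.

-0.82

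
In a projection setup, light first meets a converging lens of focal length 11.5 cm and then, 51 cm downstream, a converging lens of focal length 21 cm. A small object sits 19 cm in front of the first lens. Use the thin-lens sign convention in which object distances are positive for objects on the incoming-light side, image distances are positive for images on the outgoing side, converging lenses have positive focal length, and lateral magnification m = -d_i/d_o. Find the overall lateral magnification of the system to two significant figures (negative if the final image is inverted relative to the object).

Lens 1: 1/d_i1 = 1/f_1 - 1/d_o1 = 1/11.5 - 1/19 = 0.03432 cm^-1, so d_i1 = 29.133 cm.
m_1 = -(29.133)/19 = -1.5333.
The intermediate image is 29.133 cm to the right of lens 1, so d_o2 = L - d_i1 = 51 - 29.133 = 21.867 cm.
Lens 2: 1/d_i2 = 1/f_2 - 1/d_o2 = 1/21 - 1/(21.867) = 0.00189 cm^-1, so d_i2 = 529.846 cm.
m_2 = -(529.846)/(21.867) = -24.2308.
The system's lateral magnification is m_1 m_2 = (-1.5333)(-24.2308) = 37.1538.

37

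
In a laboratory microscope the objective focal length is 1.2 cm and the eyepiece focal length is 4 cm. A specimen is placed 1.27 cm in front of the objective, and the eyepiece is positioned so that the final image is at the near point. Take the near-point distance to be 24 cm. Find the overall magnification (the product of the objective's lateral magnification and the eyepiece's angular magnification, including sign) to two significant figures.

-120

Objective: 1/d_i = 1/f_obj - 1/d_o = 1/1.2 - 1/1.27 = 0.04593 cm^-1, so d_i = 21.771 cm.
m_obj = -d_i/d_o = -21.771/1.27 = -17.143.
Eyepiece angular magnification (image at near point): M_eye = 1 + D/f_e = 1 + 24/4 = 7.000.
Overall M = m_obj x M_eye = (-17.143)(7.000) = -120.00.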